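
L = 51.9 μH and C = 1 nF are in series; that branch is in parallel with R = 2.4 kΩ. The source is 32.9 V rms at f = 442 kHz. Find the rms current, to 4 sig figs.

ω = 2πf = 2.777e+06 rad/s
X_L = ωL = 144.1 Ω
X_C = 1/(ωC) = 360.1 Ω
Branch 1: Z₁ = R = 2400 Ω
Branch 2 (series LC): Z₂ = j(X_L − X_C) = −j215.9 Ω
Parallel: Z = Z₁Z₂/(Z₁+Z₂), |Z| = 215.1 Ω, ∠Z = -84.86°
I = V/|Z| = 32.9/215.1 = 153.0 mA

153.0 mA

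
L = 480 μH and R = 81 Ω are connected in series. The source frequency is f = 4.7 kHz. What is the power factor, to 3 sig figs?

0.985

ω = 2πf = 29530 rad/s
X_L = ωL = 14.2 Ω
Z = 81.0 + j14.2 Ω
|Z| = √(81.0² + 14.2²) = 82.2 Ω
∠Z = arctan(14.2/81.0) = 9.93°
cos φ = cos(9.93°) = 0.985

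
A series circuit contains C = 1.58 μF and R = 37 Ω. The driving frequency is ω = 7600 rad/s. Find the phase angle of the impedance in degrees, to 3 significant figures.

-66.0°

X_C = 1/(ωC) = 83.3 Ω
Z = 37.0 − j83.3 Ω
|Z| = √(37.0² + 83.3²) = 91.1 Ω
∠Z = arctan(-83.3/37.0) = -66.0°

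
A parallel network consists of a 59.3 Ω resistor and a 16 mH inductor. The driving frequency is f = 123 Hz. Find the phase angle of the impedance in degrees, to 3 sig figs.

ω = 2πf = 772.8 rad/s
X_L = ωL = 12.4 Ω
Parallel: admittances add. Y = 1/R + 1/(jωL)
Y = (0.0169 − j0.0809) S
|Y| = 0.0826 S → |Z| = 1/|Y| = 12.1 Ω, ∠Z = −∠Y = 78.2°

78.2°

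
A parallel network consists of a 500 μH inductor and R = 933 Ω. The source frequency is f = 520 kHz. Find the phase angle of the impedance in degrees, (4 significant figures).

29.73°

ω = 2πf = 3.267e+06 rad/s
X_L = ωL = 1634 Ω
Parallel: admittances add. Y = 1/R + 1/(jωL)
Y = (0.001072 − j0.0006121) S
|Y| = 0.001234 S → |Z| = 1/|Y| = 810.2 Ω, ∠Z = −∠Y = 29.73°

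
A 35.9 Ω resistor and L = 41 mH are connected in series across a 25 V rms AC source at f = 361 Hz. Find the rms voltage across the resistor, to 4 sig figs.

9.003 V

ω = 2πf = 2268 rad/s
X_L = ωL = 93.00 Ω
Z = 35.90 + j93.00 Ω
|Z| = √(35.90² + 93.00²) = 99.69 Ω
I = V/|Z| = 250.8 mA
V_R = I·|Z_R| = 0.2508 × 35.90 = 9.003 V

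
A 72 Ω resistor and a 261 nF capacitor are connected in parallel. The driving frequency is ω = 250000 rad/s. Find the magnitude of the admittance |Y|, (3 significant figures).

66.7 mS

X_C = 1/(ωC) = 15.3 Ω
Parallel: admittances add. Y = 1/R + jωC
Y = (0.0139 + j0.0653) S
|Y| = 0.0667 S → |Z| = 1/|Y| = 15.0 Ω, ∠Z = −∠Y = -78.0°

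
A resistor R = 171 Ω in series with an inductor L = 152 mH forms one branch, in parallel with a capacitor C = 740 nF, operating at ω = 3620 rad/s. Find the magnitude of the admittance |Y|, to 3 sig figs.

1.14 mS

X_L = ωL = 550 Ω
X_C = 1/(ωC) = 373 Ω
Branch 1 (R+jX_L): Z₁ = 171 + j550 Ω, |Z₁| = 576 Ω
Branch 2 (−jX_C): Z₂ = −j373 Ω
Parallel: Z = Z₁Z₂/(Z₁+Z₂), |Z| = 874 Ω, ∠Z = -63.2°
|Y| = 1/|Z| = 1.14 mS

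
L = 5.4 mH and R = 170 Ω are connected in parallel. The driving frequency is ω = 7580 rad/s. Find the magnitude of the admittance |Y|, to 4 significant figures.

X_L = ωL = 40.93 Ω
Parallel: admittances add. Y = 1/R + 1/(jωL)
Y = (0.005882 − j0.02443) S
|Y| = 0.02513 S → |Z| = 1/|Y| = 39.79 Ω, ∠Z = −∠Y = 76.46°

25.13 mS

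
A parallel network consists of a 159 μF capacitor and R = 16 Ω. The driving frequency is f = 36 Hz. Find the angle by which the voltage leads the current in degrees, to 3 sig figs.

-29.9°

ω = 2πf = 226.2 rad/s
X_C = 1/(ωC) = 27.8 Ω
Parallel: admittances add. Y = 1/R + jωC
Y = (0.0625 + j0.0360) S
|Y| = 0.0721 S → |Z| = 1/|Y| = 13.9 Ω, ∠Z = −∠Y = -29.9°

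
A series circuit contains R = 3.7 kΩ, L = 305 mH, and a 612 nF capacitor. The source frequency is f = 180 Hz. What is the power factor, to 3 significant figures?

0.959

ω = 2πf = 1131 rad/s
X_L = ωL = 345 Ω
X_C = 1/(ωC) = 1440 Ω
Net reactance X = X_L − X_C = -1100 Ω
Z = 3700 − j1100 Ω
|Z| = √(3700² + 1100²) = 3860 Ω
∠Z = arctan(-1100/3700) = -16.6°
cos φ = cos(-16.6°) = 0.959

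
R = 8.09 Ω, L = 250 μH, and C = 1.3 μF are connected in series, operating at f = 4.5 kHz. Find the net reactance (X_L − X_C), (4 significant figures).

-20.14 Ω

ω = 2πf = 28270 rad/s
X_L = ωL = 7.069 Ω
X_C = 1/(ωC) = 27.21 Ω
X = 7.069 − 27.21 = -20.14 Ω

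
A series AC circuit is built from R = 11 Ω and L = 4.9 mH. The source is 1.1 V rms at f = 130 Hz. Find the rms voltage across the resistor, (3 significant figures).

1.03 V

ω = 2πf = 816.8 rad/s
X_L = ωL = 4.00 Ω
Z = 11.0 + j4.00 Ω
|Z| = √(11.0² + 4.00²) = 11.7 Ω
I = V/|Z| = 94.0 mA
V_R = I·|Z_R| = 0.0940 × 11.0 = 1.03 V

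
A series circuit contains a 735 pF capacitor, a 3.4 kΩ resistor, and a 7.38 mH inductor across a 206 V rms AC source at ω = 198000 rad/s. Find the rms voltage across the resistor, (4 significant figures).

109.6 V

X_L = ωL = 1461 Ω
X_C = 1/(ωC) = 6871 Ω
Net reactance X = X_L − X_C = -5410 Ω
Z = 3400 − j5410 Ω
|Z| = √(3400² + 5410²) = 6390 Ω
I = V/|Z| = 32.24 mA
V_R = I·|Z_R| = 0.03224 × 3400 = 109.6 V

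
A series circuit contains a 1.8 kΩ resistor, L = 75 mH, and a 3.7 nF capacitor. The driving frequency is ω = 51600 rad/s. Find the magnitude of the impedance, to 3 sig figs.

2260 Ω

X_L = ωL = 3870 Ω
X_C = 1/(ωC) = 5240 Ω
Net reactance X = X_L − X_C = -1370 Ω
Z = 1800 − j1370 Ω
|Z| = √(1800² + 1370²) = 2260 Ω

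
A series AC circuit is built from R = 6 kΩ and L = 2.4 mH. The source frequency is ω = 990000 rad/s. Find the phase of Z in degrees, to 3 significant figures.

X_L = ωL = 2380 Ω
Z = 6000 + j2380 Ω
|Z| = √(6000² + 2380²) = 6450 Ω
∠Z = arctan(2380/6000) = 21.6°

21.6°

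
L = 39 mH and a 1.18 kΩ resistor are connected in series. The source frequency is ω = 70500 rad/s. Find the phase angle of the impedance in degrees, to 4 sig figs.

66.77°

X_L = ωL = 2750 Ω
Z = 1180 + j2750 Ω
|Z| = √(1180² + 2750²) = 2992 Ω
∠Z = arctan(2750/1180) = 66.77°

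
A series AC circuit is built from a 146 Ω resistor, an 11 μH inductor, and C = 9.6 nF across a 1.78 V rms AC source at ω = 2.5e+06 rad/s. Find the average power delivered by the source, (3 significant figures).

X_L = ωL = 27.5 Ω
X_C = 1/(ωC) = 41.7 Ω
Net reactance X = X_L − X_C = -14.2 Ω
Z = 146 − j14.2 Ω
|Z| = √(146² + 14.2²) = 147 Ω
∠Z = arctan(-14.2/146) = -5.54°
I = V/|Z| = 12.1 mA
P = VI cos φ = 1.78 × 0.0121 × cos(-5.54°) = 21.5 mW

21.5 mW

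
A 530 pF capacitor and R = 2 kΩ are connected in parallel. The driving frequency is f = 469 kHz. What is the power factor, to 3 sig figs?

ω = 2πf = 2.947e+06 rad/s
X_C = 1/(ωC) = 640 Ω
Parallel: admittances add. Y = 1/R + jωC
Y = (0.000500 + j0.00156) S
|Y| = 0.00164 S → |Z| = 1/|Y| = 610 Ω, ∠Z = −∠Y = -72.2°
cos φ = cos(-72.2°) = 0.305

0.305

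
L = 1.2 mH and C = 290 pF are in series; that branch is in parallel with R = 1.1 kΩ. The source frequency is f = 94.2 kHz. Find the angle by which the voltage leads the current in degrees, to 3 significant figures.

ω = 2πf = 591900 rad/s
X_L = ωL = 710 Ω
X_C = 1/(ωC) = 5830 Ω
Branch 1: Z₁ = R = 1100 Ω
Branch 2 (series LC): Z₂ = j(X_L − X_C) = −j5120 Ω
Parallel: Z = Z₁Z₂/(Z₁+Z₂), |Z| = 1080 Ω, ∠Z = -12.1°

-12.1°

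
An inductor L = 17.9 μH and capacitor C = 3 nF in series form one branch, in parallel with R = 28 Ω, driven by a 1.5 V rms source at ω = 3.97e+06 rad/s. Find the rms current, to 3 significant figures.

128 mA

X_L = ωL = 71.1 Ω
X_C = 1/(ωC) = 84.0 Ω
Branch 1: Z₁ = R = 28.0 Ω
Branch 2 (series LC): Z₂ = j(X_L − X_C) = −j12.9 Ω
Parallel: Z = Z₁Z₂/(Z₁+Z₂), |Z| = 11.7 Ω, ∠Z = -65.3°
I = V/|Z| = 1.5/11.7 = 128 mA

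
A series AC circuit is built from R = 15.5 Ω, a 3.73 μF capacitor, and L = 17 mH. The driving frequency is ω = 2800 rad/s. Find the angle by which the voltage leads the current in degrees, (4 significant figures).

-72.16°

X_L = ωL = 47.60 Ω
X_C = 1/(ωC) = 95.75 Ω
Net reactance X = X_L − X_C = -48.15 Ω
Z = 15.50 − j48.15 Ω
|Z| = √(15.50² + 48.15²) = 50.58 Ω
∠Z = arctan(-48.15/15.50) = -72.16°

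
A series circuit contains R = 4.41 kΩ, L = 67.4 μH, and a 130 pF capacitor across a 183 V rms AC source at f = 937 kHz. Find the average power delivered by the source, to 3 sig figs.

7.28 W

ω = 2πf = 5.887e+06 rad/s
X_L = ωL = 397 Ω
X_C = 1/(ωC) = 1310 Ω
Net reactance X = X_L − X_C = -910 Ω
Z = 4410 − j910 Ω
|Z| = √(4410² + 910²) = 4500 Ω
∠Z = arctan(-910/4410) = -11.7°
I = V/|Z| = 40.6 mA
P = VI cos φ = 183 × 0.0406 × cos(-11.7°) = 7.28 W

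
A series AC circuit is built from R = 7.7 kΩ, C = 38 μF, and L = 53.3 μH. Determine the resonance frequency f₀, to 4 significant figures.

3.536 kHz

ω₀ = 1/√(LC) = 1/√(5.33e-05 × 3.8e-05) = 22220 rad/s
f₀ = ω₀/(2π) = 3.536 kHz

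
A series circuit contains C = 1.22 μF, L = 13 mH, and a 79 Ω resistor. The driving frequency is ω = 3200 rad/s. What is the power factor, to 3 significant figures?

0.346

X_L = ωL = 41.6 Ω
X_C = 1/(ωC) = 256 Ω
Net reactance X = X_L − X_C = -215 Ω
Z = 79.0 − j215 Ω
|Z| = √(79.0² + 215²) = 229 Ω
∠Z = arctan(-215/79.0) = -69.8°
cos φ = cos(-69.8°) = 0.346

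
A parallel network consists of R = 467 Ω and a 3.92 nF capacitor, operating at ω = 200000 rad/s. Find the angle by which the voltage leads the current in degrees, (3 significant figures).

-20.1°

X_C = 1/(ωC) = 1280 Ω
Parallel: admittances add. Y = 1/R + jωC
Y = (0.00214 + j0.000784) S
|Y| = 0.00228 S → |Z| = 1/|Y| = 439 Ω, ∠Z = −∠Y = -20.1°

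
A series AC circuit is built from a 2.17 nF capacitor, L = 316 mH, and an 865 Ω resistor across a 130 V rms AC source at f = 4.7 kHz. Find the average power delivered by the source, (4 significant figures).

ω = 2πf = 29530 rad/s
X_L = ωL = 9332 Ω
X_C = 1/(ωC) = 15600 Ω
Net reactance X = X_L − X_C = -6273 Ω
Z = 865.0 − j6273 Ω
|Z| = √(865.0² + 6273²) = 6333 Ω
∠Z = arctan(-6273/865.0) = -82.15°
I = V/|Z| = 20.53 mA
P = VI cos φ = 130 × 0.02053 × cos(-82.15°) = 364.5 mW

364.5 mW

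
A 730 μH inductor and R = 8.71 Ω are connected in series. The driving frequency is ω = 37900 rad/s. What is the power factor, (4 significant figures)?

X_L = ωL = 27.67 Ω
Z = 8.710 + j27.67 Ω
|Z| = √(8.710² + 27.67²) = 29.01 Ω
∠Z = arctan(27.67/8.710) = 72.53°
cos φ = cos(72.53°) = 0.3003

0.3003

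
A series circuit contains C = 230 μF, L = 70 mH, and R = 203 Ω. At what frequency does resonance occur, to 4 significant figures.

39.66 Hz

ω₀ = 1/√(LC) = 1/√(0.07 × 0.00023) = 249.2 rad/s
f₀ = ω₀/(2π) = 39.66 Hz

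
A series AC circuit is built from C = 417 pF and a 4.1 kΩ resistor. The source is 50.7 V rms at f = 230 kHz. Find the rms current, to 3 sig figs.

11.5 mA

ω = 2πf = 1.445e+06 rad/s
X_C = 1/(ωC) = 1660 Ω
Z = 4100 − j1660 Ω
|Z| = √(4100² + 1660²) = 4420 Ω
I = V/|Z| = 50.7/4420 = 11.5 mA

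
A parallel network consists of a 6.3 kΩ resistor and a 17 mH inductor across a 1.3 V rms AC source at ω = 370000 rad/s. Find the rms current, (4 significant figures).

292.1 μA

X_L = ωL = 6290 Ω
Parallel: admittances add. Y = 1/R + 1/(jωL)
Y = (0.0001587 − j0.0001590) S
|Y| = 0.0002247 S → |Z| = 1/|Y| = 4451 Ω, ∠Z = −∠Y = 45.05°
I = V/|Z| = 1.3/4451 = 292.1 μA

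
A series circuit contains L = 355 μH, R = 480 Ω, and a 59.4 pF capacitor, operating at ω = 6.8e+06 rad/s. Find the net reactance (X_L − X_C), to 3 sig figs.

-61.7 Ω

X_L = ωL = 2410 Ω
X_C = 1/(ωC) = 2480 Ω
X = 2410 − 2480 = -61.7 Ω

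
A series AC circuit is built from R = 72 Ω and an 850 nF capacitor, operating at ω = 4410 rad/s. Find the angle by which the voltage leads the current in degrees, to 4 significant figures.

X_C = 1/(ωC) = 266.8 Ω
Z = 72.00 − j266.8 Ω
|Z| = √(72.00² + 266.8²) = 276.3 Ω
∠Z = arctan(-266.8/72.00) = -74.90°

-74.90°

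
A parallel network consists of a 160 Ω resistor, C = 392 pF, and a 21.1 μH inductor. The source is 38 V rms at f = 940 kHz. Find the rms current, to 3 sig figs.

322 mA

ω = 2πf = 5.906e+06 rad/s
X_L = ωL = 125 Ω
X_C = 1/(ωC) = 432 Ω
Parallel: admittances add. Y = 1/R + 1/(jωL) + jωC
Y = (0.00625 − j0.00571) S
|Y| = 0.00847 S → |Z| = 1/|Y| = 118 Ω, ∠Z = −∠Y = 42.4°
I = V/|Z| = 38/118 = 322 mA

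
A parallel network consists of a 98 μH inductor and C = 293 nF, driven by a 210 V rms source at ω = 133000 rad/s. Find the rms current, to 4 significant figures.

7.928 A

X_L = ωL = 13.03 Ω
X_C = 1/(ωC) = 25.66 Ω
Parallel: admittances add. Y = 1/(jωL) + jωC
Y = (0 − j0.03775) S
|Y| = 0.03775 S → |Z| = 1/|Y| = 26.49 Ω, ∠Z = −∠Y = 90.00°
I = V/|Z| = 210/26.49 = 7.928 A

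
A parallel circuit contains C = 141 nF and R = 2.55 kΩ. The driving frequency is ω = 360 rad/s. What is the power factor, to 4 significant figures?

0.9917

X_C = 1/(ωC) = 19700 Ω
Parallel: admittances add. Y = 1/R + jωC
Y = (0.0003922 + j5.076e-05) S
|Y| = 0.0003954 S → |Z| = 1/|Y| = 2529 Ω, ∠Z = −∠Y = -7.375°
cos φ = cos(-7.375°) = 0.9917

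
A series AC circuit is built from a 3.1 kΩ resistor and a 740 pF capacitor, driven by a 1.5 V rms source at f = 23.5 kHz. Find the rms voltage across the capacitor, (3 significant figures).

1.42 V

ω = 2πf = 147700 rad/s
X_C = 1/(ωC) = 9150 Ω
Z = 3100 − j9150 Ω
|Z| = √(3100² + 9150²) = 9660 Ω
I = V/|Z| = 155 μA
V_C = I·|Z_C| = 0.000155 × 9150 = 1.42 V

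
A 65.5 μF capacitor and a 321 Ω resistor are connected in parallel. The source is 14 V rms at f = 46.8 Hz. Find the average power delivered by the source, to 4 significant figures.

610.6 mW

ω = 2πf = 294.1 rad/s
X_C = 1/(ωC) = 51.92 Ω
Parallel: admittances add. Y = 1/R + jωC
Y = (0.003115 + j0.01926) S
|Y| = 0.01951 S → |Z| = 1/|Y| = 51.25 Ω, ∠Z = −∠Y = -80.81°
I = V/|Z| = 273.2 mA
P = VI cos φ = 14 × 0.2732 × cos(-80.81°) = 610.6 mW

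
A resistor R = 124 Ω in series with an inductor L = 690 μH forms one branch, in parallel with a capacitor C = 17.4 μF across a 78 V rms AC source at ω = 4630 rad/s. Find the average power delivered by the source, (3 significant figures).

49.0 W

X_L = ωL = 3.19 Ω
X_C = 1/(ωC) = 12.4 Ω
Branch 1 (R+jX_L): Z₁ = 124 + j3.19 Ω, |Z₁| = 124 Ω
Branch 2 (−jX_C): Z₂ = −j12.4 Ω
Parallel: Z = Z₁Z₂/(Z₁+Z₂), |Z| = 12.4 Ω, ∠Z = -84.3°
I = V/|Z| = 6.30 A
P = VI cos φ = 78 × 6.30 × cos(-84.3°) = 49.0 W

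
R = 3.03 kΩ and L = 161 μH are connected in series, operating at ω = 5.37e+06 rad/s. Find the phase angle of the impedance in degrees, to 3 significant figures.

X_L = ωL = 865 Ω
Z = 3030 + j865 Ω
|Z| = √(3030² + 865²) = 3150 Ω
∠Z = arctan(865/3030) = 15.9°

15.9°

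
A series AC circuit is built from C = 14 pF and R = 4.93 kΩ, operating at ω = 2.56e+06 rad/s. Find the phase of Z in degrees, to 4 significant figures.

-79.98°

X_C = 1/(ωC) = 27900 Ω
Z = 4930 − j27900 Ω
|Z| = √(4930² + 27900²) = 28330 Ω
∠Z = arctan(-27900/4930) = -79.98°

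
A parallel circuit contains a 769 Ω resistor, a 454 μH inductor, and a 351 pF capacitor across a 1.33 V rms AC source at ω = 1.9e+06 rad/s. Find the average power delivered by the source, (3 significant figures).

X_L = ωL = 863 Ω
X_C = 1/(ωC) = 1500 Ω
Parallel: admittances add. Y = 1/R + 1/(jωL) + jωC
Y = (0.00130 − j0.000492) S
|Y| = 0.00139 S → |Z| = 1/|Y| = 719 Ω, ∠Z = −∠Y = 20.7°
I = V/|Z| = 1.85 mA
P = VI cos φ = 1.33 × 0.00185 × cos(20.7°) = 2.30 mW

2.30 mW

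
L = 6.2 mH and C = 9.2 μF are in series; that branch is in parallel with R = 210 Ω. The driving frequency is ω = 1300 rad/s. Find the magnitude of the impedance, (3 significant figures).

71.1 Ω

X_L = ωL = 8.06 Ω
X_C = 1/(ωC) = 83.6 Ω
Branch 1: Z₁ = R = 210 Ω
Branch 2 (series LC): Z₂ = j(X_L − X_C) = −j75.6 Ω
Parallel: Z = Z₁Z₂/(Z₁+Z₂), |Z| = 71.1 Ω, ∠Z = -70.2°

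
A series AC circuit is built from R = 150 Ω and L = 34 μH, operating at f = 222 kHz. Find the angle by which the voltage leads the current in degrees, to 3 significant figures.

17.5°

ω = 2πf = 1.395e+06 rad/s
X_L = ωL = 47.4 Ω
Z = 150 + j47.4 Ω
|Z| = √(150² + 47.4²) = 157 Ω
∠Z = arctan(47.4/150) = 17.5°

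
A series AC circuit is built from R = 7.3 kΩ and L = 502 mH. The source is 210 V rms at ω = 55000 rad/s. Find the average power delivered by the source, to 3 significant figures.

395 mW

X_L = ωL = 27600 Ω
Z = 7300 + j27600 Ω
|Z| = √(7300² + 27600²) = 28600 Ω
∠Z = arctan(27600/7300) = 75.2°
I = V/|Z| = 7.35 mA
P = VI cos φ = 210 × 0.00735 × cos(75.2°) = 395 mW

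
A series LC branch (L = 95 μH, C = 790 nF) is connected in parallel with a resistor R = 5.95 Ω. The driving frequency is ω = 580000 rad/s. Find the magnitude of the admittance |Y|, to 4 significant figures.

X_L = ωL = 55.10 Ω
X_C = 1/(ωC) = 2.182 Ω
Branch 1: Z₁ = R = 5.950 Ω
Branch 2 (series LC): Z₂ = j(X_L − X_C) = j52.92 Ω
Parallel: Z = Z₁Z₂/(Z₁+Z₂), |Z| = 5.913 Ω, ∠Z = 6.415°
|Y| = 1/|Z| = 169.1 mS

169.1 mS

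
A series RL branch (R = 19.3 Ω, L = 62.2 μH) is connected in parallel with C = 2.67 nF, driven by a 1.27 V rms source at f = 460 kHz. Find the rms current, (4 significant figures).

ω = 2πf = 2.89e+06 rad/s
X_L = ωL = 179.8 Ω
X_C = 1/(ωC) = 129.6 Ω
Branch 1 (R+jX_L): Z₁ = 19.30 + j179.8 Ω, |Z₁| = 180.8 Ω
Branch 2 (−jX_C): Z₂ = −j129.6 Ω
Parallel: Z = Z₁Z₂/(Z₁+Z₂), |Z| = 435.7 Ω, ∠Z = -75.09°
I = V/|Z| = 1.27/435.7 = 2.915 mA

2.915 mA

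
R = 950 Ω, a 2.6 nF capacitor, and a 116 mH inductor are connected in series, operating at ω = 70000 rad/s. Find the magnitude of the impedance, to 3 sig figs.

2790 Ω

X_L = ωL = 8120 Ω
X_C = 1/(ωC) = 5490 Ω
Net reactance X = X_L − X_C = 2630 Ω
Z = 950 + j2630 Ω
|Z| = √(950² + 2630²) = 2790 Ω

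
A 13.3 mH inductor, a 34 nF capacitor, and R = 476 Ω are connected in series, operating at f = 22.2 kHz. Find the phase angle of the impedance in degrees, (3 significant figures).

73.9°

ω = 2πf = 139500 rad/s
X_L = ωL = 1860 Ω
X_C = 1/(ωC) = 211 Ω
Net reactance X = X_L − X_C = 1640 Ω
Z = 476 + j1640 Ω
|Z| = √(476² + 1640²) = 1710 Ω
∠Z = arctan(1640/476) = 73.9°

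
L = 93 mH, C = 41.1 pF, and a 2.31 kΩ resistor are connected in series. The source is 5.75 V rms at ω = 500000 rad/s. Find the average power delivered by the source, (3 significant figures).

X_L = ωL = 46500 Ω
X_C = 1/(ωC) = 48700 Ω
Net reactance X = X_L − X_C = -2160 Ω
Z = 2310 − j2160 Ω
|Z| = √(2310² + 2160²) = 3160 Ω
∠Z = arctan(-2160/2310) = -43.1°
I = V/|Z| = 1.82 mA
P = VI cos φ = 5.75 × 0.00182 × cos(-43.1°) = 7.63 mW

7.63 mW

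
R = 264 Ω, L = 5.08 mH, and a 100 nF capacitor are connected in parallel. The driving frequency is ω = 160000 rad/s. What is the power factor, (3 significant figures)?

0.248

X_L = ωL = 813 Ω
X_C = 1/(ωC) = 62.5 Ω
Parallel: admittances add. Y = 1/R + 1/(jωL) + jωC
Y = (0.00379 + j0.0148) S
|Y| = 0.0152 S → |Z| = 1/|Y| = 65.6 Ω, ∠Z = −∠Y = -75.6°
cos φ = cos(-75.6°) = 0.248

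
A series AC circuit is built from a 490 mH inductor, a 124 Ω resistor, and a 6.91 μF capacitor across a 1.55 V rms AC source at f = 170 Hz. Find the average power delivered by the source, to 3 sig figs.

ω = 2πf = 1068 rad/s
X_L = ωL = 523 Ω
X_C = 1/(ωC) = 135 Ω
Net reactance X = X_L − X_C = 388 Ω
Z = 124 + j388 Ω
|Z| = √(124² + 388²) = 407 Ω
∠Z = arctan(388/124) = 72.3°
I = V/|Z| = 3.81 mA
P = VI cos φ = 1.55 × 0.00381 × cos(72.3°) = 1.80 mW

1.80 mW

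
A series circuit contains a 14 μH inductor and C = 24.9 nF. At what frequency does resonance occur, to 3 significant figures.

270 kHz

ω₀ = 1/√(LC) = 1/√(1.4e-05 × 2.49e-08) = 1.694e+06 rad/s
f₀ = ω₀/(2π) = 270 kHz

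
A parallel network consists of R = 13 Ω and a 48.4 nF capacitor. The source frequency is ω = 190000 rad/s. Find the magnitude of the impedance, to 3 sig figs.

X_C = 1/(ωC) = 109 Ω
Parallel: admittances add. Y = 1/R + jωC
Y = (0.0769 + j0.00920) S
|Y| = 0.0775 S → |Z| = 1/|Y| = 12.9 Ω, ∠Z = −∠Y = -6.82°

12.9 Ω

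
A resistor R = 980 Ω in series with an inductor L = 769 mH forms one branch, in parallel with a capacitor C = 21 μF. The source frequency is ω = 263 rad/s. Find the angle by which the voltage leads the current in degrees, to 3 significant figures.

X_L = ωL = 202 Ω
X_C = 1/(ωC) = 181 Ω
Branch 1 (R+jX_L): Z₁ = 980 + j202 Ω, |Z₁| = 1000 Ω
Branch 2 (−jX_C): Z₂ = −j181 Ω
Parallel: Z = Z₁Z₂/(Z₁+Z₂), |Z| = 185 Ω, ∠Z = -79.6°

-79.6°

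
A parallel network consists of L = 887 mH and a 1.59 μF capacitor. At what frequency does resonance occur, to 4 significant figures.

134.0 Hz

ω₀ = 1/√(LC) = 1/√(0.887 × 1.59e-06) = 842.1 rad/s
f₀ = ω₀/(2π) = 134.0 Hz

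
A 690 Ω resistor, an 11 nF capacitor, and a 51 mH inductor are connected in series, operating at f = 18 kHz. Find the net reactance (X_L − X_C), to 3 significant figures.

ω = 2πf = 113100 rad/s
X_L = ωL = 5770 Ω
X_C = 1/(ωC) = 804 Ω
X = 5770 − 804 = 4960 Ω

4960 Ω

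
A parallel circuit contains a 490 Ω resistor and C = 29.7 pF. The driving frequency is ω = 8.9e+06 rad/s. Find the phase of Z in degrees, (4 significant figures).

-7.380°

X_C = 1/(ωC) = 3783 Ω
Parallel: admittances add. Y = 1/R + jωC
Y = (0.002041 + j0.0002643) S
|Y| = 0.002058 S → |Z| = 1/|Y| = 485.9 Ω, ∠Z = −∠Y = -7.380°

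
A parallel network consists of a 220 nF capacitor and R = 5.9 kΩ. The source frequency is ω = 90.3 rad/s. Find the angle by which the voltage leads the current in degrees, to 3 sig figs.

X_C = 1/(ωC) = 50300 Ω
Parallel: admittances add. Y = 1/R + jωC
Y = (0.000169 + j1.99e-05) S
|Y| = 0.000171 S → |Z| = 1/|Y| = 5860 Ω, ∠Z = −∠Y = -6.69°

-6.69°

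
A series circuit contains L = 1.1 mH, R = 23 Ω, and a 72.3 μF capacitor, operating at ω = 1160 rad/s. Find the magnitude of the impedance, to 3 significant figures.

25.3 Ω

X_L = ωL = 1.28 Ω
X_C = 1/(ωC) = 11.9 Ω
Net reactance X = X_L − X_C = -10.6 Ω
Z = 23.0 − j10.6 Ω
|Z| = √(23.0² + 10.6²) = 25.3 Ω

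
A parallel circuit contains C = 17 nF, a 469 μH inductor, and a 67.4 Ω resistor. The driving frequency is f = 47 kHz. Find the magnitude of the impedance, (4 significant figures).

ω = 2πf = 295300 rad/s
X_L = ωL = 138.5 Ω
X_C = 1/(ωC) = 199.2 Ω
Parallel: admittances add. Y = 1/R + 1/(jωL) + jωC
Y = (0.01484 − j0.002200) S
|Y| = 0.01500 S → |Z| = 1/|Y| = 66.67 Ω, ∠Z = −∠Y = 8.434°

66.67 Ω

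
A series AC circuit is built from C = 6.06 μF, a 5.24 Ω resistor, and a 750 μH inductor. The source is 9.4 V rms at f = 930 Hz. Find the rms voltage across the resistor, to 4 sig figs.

ω = 2πf = 5843 rad/s
X_L = ωL = 4.383 Ω
X_C = 1/(ωC) = 28.24 Ω
Net reactance X = X_L − X_C = -23.86 Ω
Z = 5.240 − j23.86 Ω
|Z| = √(5.240² + 23.86²) = 24.43 Ω
I = V/|Z| = 384.8 mA
V_R = I·|Z_R| = 0.3848 × 5.240 = 2.017 V

2.017 V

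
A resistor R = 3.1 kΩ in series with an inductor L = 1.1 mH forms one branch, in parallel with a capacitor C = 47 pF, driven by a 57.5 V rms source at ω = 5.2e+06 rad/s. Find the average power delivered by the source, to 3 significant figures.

X_L = ωL = 5720 Ω
X_C = 1/(ωC) = 4090 Ω
Branch 1 (R+jX_L): Z₁ = 3100 + j5720 Ω, |Z₁| = 6510 Ω
Branch 2 (−jX_C): Z₂ = −j4090 Ω
Parallel: Z = Z₁Z₂/(Z₁+Z₂), |Z| = 7600 Ω, ∠Z = -56.2°
I = V/|Z| = 7.56 mA
P = VI cos φ = 57.5 × 0.00756 × cos(-56.2°) = 242 mW

242 mW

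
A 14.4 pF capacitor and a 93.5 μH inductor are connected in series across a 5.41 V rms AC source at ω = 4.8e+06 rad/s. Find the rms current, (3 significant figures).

386 μA

X_L = ωL = 449 Ω
X_C = 1/(ωC) = 14500 Ω
Net reactance X = X_L − X_C = -14000 Ω
Z = − j14000 Ω
|Z| = √(0² + 14000²) = 14000 Ω
I = V/|Z| = 5.41/14000 = 386 μA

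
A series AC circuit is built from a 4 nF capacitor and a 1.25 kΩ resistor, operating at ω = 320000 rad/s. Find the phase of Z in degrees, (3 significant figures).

X_C = 1/(ωC) = 781 Ω
Z = 1250 − j781 Ω
|Z| = √(1250² + 781²) = 1470 Ω
∠Z = arctan(-781/1250) = -32.0°

-32.0°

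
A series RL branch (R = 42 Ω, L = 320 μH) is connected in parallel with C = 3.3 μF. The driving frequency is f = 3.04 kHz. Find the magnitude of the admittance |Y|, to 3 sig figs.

ω = 2πf = 19100 rad/s
X_L = ωL = 6.11 Ω
X_C = 1/(ωC) = 15.9 Ω
Branch 1 (R+jX_L): Z₁ = 42.0 + j6.11 Ω, |Z₁| = 42.4 Ω
Branch 2 (−jX_C): Z₂ = −j15.9 Ω
Parallel: Z = Z₁Z₂/(Z₁+Z₂), |Z| = 15.6 Ω, ∠Z = -68.6°
|Y| = 1/|Z| = 64.0 mS

64.0 mS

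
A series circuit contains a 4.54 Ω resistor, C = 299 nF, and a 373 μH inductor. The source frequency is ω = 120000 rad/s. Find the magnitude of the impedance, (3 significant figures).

X_L = ωL = 44.8 Ω
X_C = 1/(ωC) = 27.9 Ω
Net reactance X = X_L − X_C = 16.9 Ω
Z = 4.54 + j16.9 Ω
|Z| = √(4.54² + 16.9²) = 17.5 Ω

17.5 Ω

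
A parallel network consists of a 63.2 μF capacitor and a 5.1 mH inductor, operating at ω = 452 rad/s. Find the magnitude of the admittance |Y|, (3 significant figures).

405 mS

X_L = ωL = 2.31 Ω
X_C = 1/(ωC) = 35.0 Ω
Parallel: admittances add. Y = 1/(jωL) + jωC
Y = (0 − j0.405) S
|Y| = 0.405 S → |Z| = 1/|Y| = 2.47 Ω, ∠Z = −∠Y = 90.0°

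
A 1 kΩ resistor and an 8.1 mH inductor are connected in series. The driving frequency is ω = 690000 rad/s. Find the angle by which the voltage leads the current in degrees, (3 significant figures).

X_L = ωL = 5590 Ω
Z = 1000 + j5590 Ω
|Z| = √(1000² + 5590²) = 5680 Ω
∠Z = arctan(5590/1000) = 79.9°

79.9°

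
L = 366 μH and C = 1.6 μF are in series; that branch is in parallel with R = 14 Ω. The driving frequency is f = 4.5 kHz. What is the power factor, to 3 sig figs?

ω = 2πf = 28270 rad/s
X_L = ωL = 10.3 Ω
X_C = 1/(ωC) = 22.1 Ω
Branch 1: Z₁ = R = 14.0 Ω
Branch 2 (series LC): Z₂ = j(X_L − X_C) = −j11.8 Ω
Parallel: Z = Z₁Z₂/(Z₁+Z₂), |Z| = 9.00 Ω, ∠Z = -50.0°
cos φ = cos(-50.0°) = 0.643

0.643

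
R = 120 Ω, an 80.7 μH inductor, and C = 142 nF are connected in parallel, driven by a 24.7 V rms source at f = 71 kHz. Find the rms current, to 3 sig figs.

ω = 2πf = 446100 rad/s
X_L = ωL = 36.0 Ω
X_C = 1/(ωC) = 15.8 Ω
Parallel: admittances add. Y = 1/R + 1/(jωL) + jωC
Y = (0.00833 + j0.0356) S
|Y| = 0.0365 S → |Z| = 1/|Y| = 27.4 Ω, ∠Z = −∠Y = -76.8°
I = V/|Z| = 24.7/27.4 = 902 mA

902 mA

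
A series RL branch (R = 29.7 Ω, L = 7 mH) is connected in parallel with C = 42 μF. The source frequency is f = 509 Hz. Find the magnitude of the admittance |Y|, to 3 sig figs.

120 mS

ω = 2πf = 3198 rad/s
X_L = ωL = 22.4 Ω
X_C = 1/(ωC) = 7.44 Ω
Branch 1 (R+jX_L): Z₁ = 29.7 + j22.4 Ω, |Z₁| = 37.2 Ω
Branch 2 (−jX_C): Z₂ = −j7.44 Ω
Parallel: Z = Z₁Z₂/(Z₁+Z₂), |Z| = 8.33 Ω, ∠Z = -79.7°
|Y| = 1/|Z| = 120 mS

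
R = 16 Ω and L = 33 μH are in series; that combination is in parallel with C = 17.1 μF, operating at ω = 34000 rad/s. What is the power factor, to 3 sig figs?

X_L = ωL = 1.12 Ω
X_C = 1/(ωC) = 1.72 Ω
Branch 1 (R+jX_L): Z₁ = 16.0 + j1.12 Ω, |Z₁| = 16.0 Ω
Branch 2 (−jX_C): Z₂ = −j1.72 Ω
Parallel: Z = Z₁Z₂/(Z₁+Z₂), |Z| = 1.72 Ω, ∠Z = -83.8°
cos φ = cos(-83.8°) = 0.107

0.107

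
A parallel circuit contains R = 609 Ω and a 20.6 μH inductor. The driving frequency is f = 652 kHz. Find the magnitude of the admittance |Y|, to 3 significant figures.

12.0 mS

ω = 2πf = 4.097e+06 rad/s
X_L = ωL = 84.4 Ω
Parallel: admittances add. Y = 1/R + 1/(jωL)
Y = (0.00164 − j0.0118) S
|Y| = 0.0120 S → |Z| = 1/|Y| = 83.6 Ω, ∠Z = −∠Y = 82.1°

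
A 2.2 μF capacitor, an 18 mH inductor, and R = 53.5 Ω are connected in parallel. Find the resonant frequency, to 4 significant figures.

799.8 Hz

ω₀ = 1/√(LC) = 1/√(0.018 × 2.2e-06) = 5025 rad/s
f₀ = ω₀/(2π) = 799.8 Hz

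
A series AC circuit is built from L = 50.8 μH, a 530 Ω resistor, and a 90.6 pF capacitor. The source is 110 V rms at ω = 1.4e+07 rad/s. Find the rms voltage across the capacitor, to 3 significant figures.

162 V

X_L = ωL = 711 Ω
X_C = 1/(ωC) = 788 Ω
Net reactance X = X_L − X_C = -77.2 Ω
Z = 530 − j77.2 Ω
|Z| = √(530² + 77.2²) = 536 Ω
I = V/|Z| = 205 mA
V_C = I·|Z_C| = 0.205 × 788 = 162 V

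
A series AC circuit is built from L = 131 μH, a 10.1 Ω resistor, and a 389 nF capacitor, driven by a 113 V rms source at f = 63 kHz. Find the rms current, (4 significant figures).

ω = 2πf = 395800 rad/s
X_L = ωL = 51.86 Ω
X_C = 1/(ωC) = 6.494 Ω
Net reactance X = X_L − X_C = 45.36 Ω
Z = 10.10 + j45.36 Ω
|Z| = √(10.10² + 45.36²) = 46.47 Ω
I = V/|Z| = 113/46.47 = 2.432 A

2.432 A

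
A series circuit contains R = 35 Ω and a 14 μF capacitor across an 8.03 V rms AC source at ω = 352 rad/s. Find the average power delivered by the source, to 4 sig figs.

53.22 mW

X_C = 1/(ωC) = 202.9 Ω
Z = 35.00 − j202.9 Ω
|Z| = √(35.00² + 202.9²) = 205.9 Ω
∠Z = arctan(-202.9/35.00) = -80.21°
I = V/|Z| = 39.00 mA
P = VI cos φ = 8.03 × 0.03900 × cos(-80.21°) = 53.22 mW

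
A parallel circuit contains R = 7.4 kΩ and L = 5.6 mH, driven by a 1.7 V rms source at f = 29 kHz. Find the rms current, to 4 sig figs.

ω = 2πf = 182200 rad/s
X_L = ωL = 1020 Ω
Parallel: admittances add. Y = 1/R + 1/(jωL)
Y = (0.0001351 − j0.0009800) S
|Y| = 0.0009893 S → |Z| = 1/|Y| = 1011 Ω, ∠Z = −∠Y = 82.15°
I = V/|Z| = 1.7/1011 = 1.682 mA

1.682 mA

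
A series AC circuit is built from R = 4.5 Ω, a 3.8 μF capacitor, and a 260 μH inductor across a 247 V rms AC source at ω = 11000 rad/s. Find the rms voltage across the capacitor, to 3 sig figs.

X_L = ωL = 2.86 Ω
X_C = 1/(ωC) = 23.9 Ω
Net reactance X = X_L − X_C = -21.1 Ω
Z = 4.50 − j21.1 Ω
|Z| = √(4.50² + 21.1²) = 21.5 Ω
I = V/|Z| = 11.5 A
V_C = I·|Z_C| = 11.5 × 23.9 = 274 V

274 V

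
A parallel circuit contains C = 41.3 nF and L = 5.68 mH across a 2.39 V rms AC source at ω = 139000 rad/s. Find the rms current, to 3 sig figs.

X_L = ωL = 790 Ω
X_C = 1/(ωC) = 174 Ω
Parallel: admittances add. Y = 1/(jωL) + jωC
Y = (0 + j0.00447) S
|Y| = 0.00447 S → |Z| = 1/|Y| = 224 Ω, ∠Z = −∠Y = -90.0°
I = V/|Z| = 2.39/224 = 10.7 mA

10.7 mA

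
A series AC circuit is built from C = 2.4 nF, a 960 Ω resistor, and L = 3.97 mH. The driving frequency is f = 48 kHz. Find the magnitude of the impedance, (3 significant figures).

978 Ω

ω = 2πf = 301600 rad/s
X_L = ωL = 1200 Ω
X_C = 1/(ωC) = 1380 Ω
Net reactance X = X_L − X_C = -184 Ω
Z = 960 − j184 Ω
|Z| = √(960² + 184²) = 978 Ω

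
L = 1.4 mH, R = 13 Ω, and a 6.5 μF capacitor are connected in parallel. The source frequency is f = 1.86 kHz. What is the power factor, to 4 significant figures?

ω = 2πf = 11690 rad/s
X_L = ωL = 16.36 Ω
X_C = 1/(ωC) = 13.16 Ω
Parallel: admittances add. Y = 1/R + 1/(jωL) + jωC
Y = (0.07692 + j0.01484) S
|Y| = 0.07834 S → |Z| = 1/|Y| = 12.76 Ω, ∠Z = −∠Y = -10.92°
cos φ = cos(-10.92°) = 0.9819

0.9819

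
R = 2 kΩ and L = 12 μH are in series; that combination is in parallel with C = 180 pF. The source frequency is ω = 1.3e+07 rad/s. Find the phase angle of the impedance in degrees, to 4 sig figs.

-77.81°

X_L = ωL = 156.0 Ω
X_C = 1/(ωC) = 427.4 Ω
Branch 1 (R+jX_L): Z₁ = 2000 + j156.0 Ω, |Z₁| = 2006 Ω
Branch 2 (−jX_C): Z₂ = −j427.4 Ω
Parallel: Z = Z₁Z₂/(Z₁+Z₂), |Z| = 424.8 Ω, ∠Z = -77.81°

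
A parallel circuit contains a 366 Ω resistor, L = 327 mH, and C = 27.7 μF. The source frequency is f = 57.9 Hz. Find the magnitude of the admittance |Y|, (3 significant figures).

ω = 2πf = 363.8 rad/s
X_L = ωL = 119 Ω
X_C = 1/(ωC) = 99.2 Ω
Parallel: admittances add. Y = 1/R + 1/(jωL) + jωC
Y = (0.00273 + j0.00167) S
|Y| = 0.00320 S → |Z| = 1/|Y| = 312 Ω, ∠Z = −∠Y = -31.5°

3.20 mS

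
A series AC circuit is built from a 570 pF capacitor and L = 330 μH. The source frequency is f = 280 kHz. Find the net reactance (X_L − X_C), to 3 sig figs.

-417 Ω

ω = 2πf = 1.759e+06 rad/s
X_L = ωL = 581 Ω
X_C = 1/(ωC) = 997 Ω
X = 581 − 997 = -417 Ω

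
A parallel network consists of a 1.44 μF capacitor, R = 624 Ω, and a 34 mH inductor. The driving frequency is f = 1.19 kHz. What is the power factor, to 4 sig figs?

0.2283

ω = 2πf = 7477 rad/s
X_L = ωL = 254.2 Ω
X_C = 1/(ωC) = 92.88 Ω
Parallel: admittances add. Y = 1/R + 1/(jωL) + jωC
Y = (0.001603 + j0.006833) S
|Y| = 0.007019 S → |Z| = 1/|Y| = 142.5 Ω, ∠Z = −∠Y = -76.80°
cos φ = cos(-76.80°) = 0.2283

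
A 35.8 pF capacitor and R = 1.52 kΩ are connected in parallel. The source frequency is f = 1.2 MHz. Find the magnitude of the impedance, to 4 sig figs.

1406 Ω

ω = 2πf = 7.54e+06 rad/s
X_C = 1/(ωC) = 3705 Ω
Parallel: admittances add. Y = 1/R + jωC
Y = (0.0006579 + j0.0002699) S
|Y| = 0.0007111 S → |Z| = 1/|Y| = 1406 Ω, ∠Z = −∠Y = -22.31°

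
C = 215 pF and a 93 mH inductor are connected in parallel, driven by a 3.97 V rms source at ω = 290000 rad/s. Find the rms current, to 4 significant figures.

100.3 μA

X_L = ωL = 26970 Ω
X_C = 1/(ωC) = 16040 Ω
Parallel: admittances add. Y = 1/(jωL) + jωC
Y = (0 + j2.527e-05) S
|Y| = 2.527e-05 S → |Z| = 1/|Y| = 39570 Ω, ∠Z = −∠Y = -90.00°
I = V/|Z| = 3.97/39570 = 100.3 μA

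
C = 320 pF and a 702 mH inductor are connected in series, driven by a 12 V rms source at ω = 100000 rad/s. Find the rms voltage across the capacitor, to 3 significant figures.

X_L = ωL = 70200 Ω
X_C = 1/(ωC) = 31200 Ω
Net reactance X = X_L − X_C = 39000 Ω
Z = j39000 Ω
|Z| = √(0² + 39000²) = 39000 Ω
I = V/|Z| = 308 μA
V_C = I·|Z_C| = 0.000308 × 31200 = 9.63 V

9.63 V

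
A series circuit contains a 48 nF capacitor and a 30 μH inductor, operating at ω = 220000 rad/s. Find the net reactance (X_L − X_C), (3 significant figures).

X_L = ωL = 6.60 Ω
X_C = 1/(ωC) = 94.7 Ω
X = 6.60 − 94.7 = -88.1 Ω

-88.1 Ω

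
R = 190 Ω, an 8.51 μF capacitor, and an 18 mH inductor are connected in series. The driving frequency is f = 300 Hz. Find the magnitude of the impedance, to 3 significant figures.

ω = 2πf = 1885 rad/s
X_L = ωL = 33.9 Ω
X_C = 1/(ωC) = 62.3 Ω
Net reactance X = X_L − X_C = -28.4 Ω
Z = 190 − j28.4 Ω
|Z| = √(190² + 28.4²) = 192 Ω

192 Ω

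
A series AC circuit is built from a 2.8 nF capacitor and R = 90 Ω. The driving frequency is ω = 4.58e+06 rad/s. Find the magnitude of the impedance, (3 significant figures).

119 Ω

X_C = 1/(ωC) = 78.0 Ω
Z = 90.0 − j78.0 Ω
|Z| = √(90.0² + 78.0²) = 119 Ω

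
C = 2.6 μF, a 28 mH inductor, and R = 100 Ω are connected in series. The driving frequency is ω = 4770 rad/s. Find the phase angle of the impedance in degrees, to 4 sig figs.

27.89°

X_L = ωL = 133.6 Ω
X_C = 1/(ωC) = 80.63 Ω
Net reactance X = X_L − X_C = 52.93 Ω
Z = 100.0 + j52.93 Ω
|Z| = √(100.0² + 52.93²) = 113.1 Ω
∠Z = arctan(52.93/100.0) = 27.89°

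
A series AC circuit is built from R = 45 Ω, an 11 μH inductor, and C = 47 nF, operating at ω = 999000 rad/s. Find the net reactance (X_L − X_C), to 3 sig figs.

X_L = ωL = 11.0 Ω
X_C = 1/(ωC) = 21.3 Ω
X = 11.0 − 21.3 = -10.3 Ω

-10.3 Ω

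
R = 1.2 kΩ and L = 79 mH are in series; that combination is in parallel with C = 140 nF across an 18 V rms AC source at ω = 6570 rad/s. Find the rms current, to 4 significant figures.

X_L = ωL = 519.0 Ω
X_C = 1/(ωC) = 1087 Ω
Branch 1 (R+jX_L): Z₁ = 1200 + j519.0 Ω, |Z₁| = 1307 Ω
Branch 2 (−jX_C): Z₂ = −j1087 Ω
Parallel: Z = Z₁Z₂/(Z₁+Z₂), |Z| = 1071 Ω, ∠Z = -41.27°
I = V/|Z| = 18/1071 = 16.81 mA

16.81 mA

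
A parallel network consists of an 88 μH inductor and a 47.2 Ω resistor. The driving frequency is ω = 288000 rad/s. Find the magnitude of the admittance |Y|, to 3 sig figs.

44.8 mS

X_L = ωL = 25.3 Ω
Parallel: admittances add. Y = 1/R + 1/(jωL)
Y = (0.0212 − j0.0395) S
|Y| = 0.0448 S → |Z| = 1/|Y| = 22.3 Ω, ∠Z = −∠Y = 61.8°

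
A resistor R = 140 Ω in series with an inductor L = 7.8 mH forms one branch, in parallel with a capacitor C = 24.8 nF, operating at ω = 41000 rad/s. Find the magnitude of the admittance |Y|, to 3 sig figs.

1.98 mS

X_L = ωL = 320 Ω
X_C = 1/(ωC) = 983 Ω
Branch 1 (R+jX_L): Z₁ = 140 + j320 Ω, |Z₁| = 349 Ω
Branch 2 (−jX_C): Z₂ = −j983 Ω
Parallel: Z = Z₁Z₂/(Z₁+Z₂), |Z| = 506 Ω, ∠Z = 54.4°
|Y| = 1/|Z| = 1.98 mS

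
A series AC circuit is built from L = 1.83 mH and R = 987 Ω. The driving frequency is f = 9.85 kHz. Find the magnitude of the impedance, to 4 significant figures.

ω = 2πf = 61890 rad/s
X_L = ωL = 113.3 Ω
Z = 987.0 + j113.3 Ω
|Z| = √(987.0² + 113.3²) = 993.5 Ω

993.5 Ω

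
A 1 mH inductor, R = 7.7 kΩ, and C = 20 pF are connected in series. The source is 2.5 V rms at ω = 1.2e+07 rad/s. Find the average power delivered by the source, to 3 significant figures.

X_L = ωL = 12000 Ω
X_C = 1/(ωC) = 4170 Ω
Net reactance X = X_L − X_C = 7830 Ω
Z = 7700 + j7830 Ω
|Z| = √(7700² + 7830²) = 11000 Ω
∠Z = arctan(7830/7700) = 45.5°
I = V/|Z| = 228 μA
P = VI cos φ = 2.5 × 0.000228 × cos(45.5°) = 399 μW

399 μW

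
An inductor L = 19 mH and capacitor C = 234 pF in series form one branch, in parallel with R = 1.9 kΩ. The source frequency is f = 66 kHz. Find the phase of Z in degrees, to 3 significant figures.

-38.1°

ω = 2πf = 414700 rad/s
X_L = ωL = 7880 Ω
X_C = 1/(ωC) = 10300 Ω
Branch 1: Z₁ = R = 1900 Ω
Branch 2 (series LC): Z₂ = j(X_L − X_C) = −j2430 Ω
Parallel: Z = Z₁Z₂/(Z₁+Z₂), |Z| = 1500 Ω, ∠Z = -38.1°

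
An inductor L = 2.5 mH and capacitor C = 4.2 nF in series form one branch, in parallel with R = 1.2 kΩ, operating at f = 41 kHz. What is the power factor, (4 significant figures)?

0.2274

ω = 2πf = 257600 rad/s
X_L = ωL = 644.0 Ω
X_C = 1/(ωC) = 924.2 Ω
Branch 1: Z₁ = R = 1200 Ω
Branch 2 (series LC): Z₂ = j(X_L − X_C) = −j280.2 Ω
Parallel: Z = Z₁Z₂/(Z₁+Z₂), |Z| = 272.9 Ω, ∠Z = -76.86°
cos φ = cos(-76.86°) = 0.2274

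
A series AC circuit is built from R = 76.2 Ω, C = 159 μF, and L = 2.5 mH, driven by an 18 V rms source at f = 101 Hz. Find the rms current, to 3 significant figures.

ω = 2πf = 634.6 rad/s
X_L = ωL = 1.59 Ω
X_C = 1/(ωC) = 9.91 Ω
Net reactance X = X_L − X_C = -8.32 Ω
Z = 76.2 − j8.32 Ω
|Z| = √(76.2² + 8.32²) = 76.7 Ω
I = V/|Z| = 18/76.7 = 235 mA

235 mA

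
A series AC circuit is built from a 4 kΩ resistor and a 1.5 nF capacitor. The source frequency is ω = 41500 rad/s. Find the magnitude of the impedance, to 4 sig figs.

16550 Ω

X_C = 1/(ωC) = 16060 Ω
Z = 4000 − j16060 Ω
|Z| = √(4000² + 16060²) = 16550 Ω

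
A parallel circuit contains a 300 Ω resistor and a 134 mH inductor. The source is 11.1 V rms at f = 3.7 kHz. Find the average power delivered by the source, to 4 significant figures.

ω = 2πf = 23250 rad/s
X_L = ωL = 3115 Ω
Parallel: admittances add. Y = 1/R + 1/(jωL)
Y = (0.003333 − j0.0003210) S
|Y| = 0.003349 S → |Z| = 1/|Y| = 298.6 Ω, ∠Z = −∠Y = 5.501°
I = V/|Z| = 37.17 mA
P = VI cos φ = 11.1 × 0.03717 × cos(5.501°) = 410.7 mW

410.7 mW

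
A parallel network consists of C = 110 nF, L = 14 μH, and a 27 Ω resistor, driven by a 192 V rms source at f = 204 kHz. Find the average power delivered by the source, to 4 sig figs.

1.365 kW

ω = 2πf = 1.282e+06 rad/s
X_L = ωL = 17.94 Ω
X_C = 1/(ωC) = 7.092 Ω
Parallel: admittances add. Y = 1/R + 1/(jωL) + jωC
Y = (0.03704 + j0.08527) S
|Y| = 0.09296 S → |Z| = 1/|Y| = 10.76 Ω, ∠Z = −∠Y = -66.52°
I = V/|Z| = 17.85 A
P = VI cos φ = 192 × 17.85 × cos(-66.52°) = 1.365 kW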